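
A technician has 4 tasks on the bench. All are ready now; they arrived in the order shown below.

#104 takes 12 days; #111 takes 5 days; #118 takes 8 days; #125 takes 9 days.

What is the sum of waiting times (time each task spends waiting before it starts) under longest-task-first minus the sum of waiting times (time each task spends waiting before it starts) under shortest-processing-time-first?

LPT (decreasing processing time): #104 #125 #118 #111.
#104: waits 0, runs 0→12
#125: waits 12, runs 12→21
#118: waits 21, runs 21→29
#111: waits 29, runs 29→34
Sum = 0+12+21+29 = 62.
SPT (increasing processing time): #111 #118 #125 #104.
#111: waits 0, runs 0→5
#118: waits 5, runs 5→13
#125: waits 13, runs 13→22
#104: waits 22, runs 22→34
Sum = 0+5+13+22 = 40.
Difference = 62 − 40 = 22.

22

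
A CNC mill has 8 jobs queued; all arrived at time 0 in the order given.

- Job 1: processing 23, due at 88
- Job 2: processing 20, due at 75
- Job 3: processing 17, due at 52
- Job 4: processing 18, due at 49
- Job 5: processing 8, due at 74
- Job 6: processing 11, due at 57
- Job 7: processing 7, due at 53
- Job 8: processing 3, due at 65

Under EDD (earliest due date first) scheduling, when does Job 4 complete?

EDD (increasing due date): Job 4 Job 3 Job 7 Job 6 Job 8 Job 5 Job 2 Job 1.
Job 4: 0→18

18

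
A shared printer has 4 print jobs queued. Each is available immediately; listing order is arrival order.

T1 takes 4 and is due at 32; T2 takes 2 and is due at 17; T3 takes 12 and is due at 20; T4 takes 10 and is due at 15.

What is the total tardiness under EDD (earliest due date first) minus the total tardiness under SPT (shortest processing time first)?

-5

EDD (increasing due date): T4 T2 T3 T1.
T4: 0→10, due 15, tardiness 0
T2: 10→12, due 17, tardiness 0
T3: 12→24, due 20, tardiness 4
T1: 24→28, due 32, tardiness 0
Sum = 0+0+4+0 = 4.
SPT (increasing processing time): T2 T1 T4 T3.
T2: 0→2, due 17, tardiness 0
T1: 2→6, due 32, tardiness 0
T4: 6→16, due 15, tardiness 1
T3: 16→28, due 20, tardiness 8
Sum = 0+0+1+8 = 9.
Difference = 4 − 9 = -5.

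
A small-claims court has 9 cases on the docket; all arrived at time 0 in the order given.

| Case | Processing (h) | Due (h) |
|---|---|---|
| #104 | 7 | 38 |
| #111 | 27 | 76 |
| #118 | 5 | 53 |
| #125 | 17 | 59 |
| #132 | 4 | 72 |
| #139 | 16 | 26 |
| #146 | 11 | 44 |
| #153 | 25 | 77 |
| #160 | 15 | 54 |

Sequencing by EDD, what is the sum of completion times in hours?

541

EDD (increasing due date): #139 #104 #146 #118 #160 #125 #132 #111 #153.
#139: 0→16
#104: 16→23
#146: 23→34
#118: 34→39
#160: 39→54
#125: 54→71
#132: 71→75
#111: 75→102
#153: 102→127
Sum = 16+23+34+39+54+71+75+102+127 = 541.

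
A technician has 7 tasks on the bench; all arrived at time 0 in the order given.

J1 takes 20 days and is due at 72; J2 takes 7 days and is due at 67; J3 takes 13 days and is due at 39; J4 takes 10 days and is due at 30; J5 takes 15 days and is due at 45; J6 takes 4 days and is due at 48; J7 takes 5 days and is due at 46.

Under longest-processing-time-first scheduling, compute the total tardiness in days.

LPT (decreasing processing time): J1 J5 J3 J4 J2 J7 J6.
J1: 0→20, due 72, tardiness 0
J5: 20→35, due 45, tardiness 0
J3: 35→48, due 39, tardiness 9
J4: 48→58, due 30, tardiness 28
J2: 58→65, due 67, tardiness 0
J7: 65→70, due 46, tardiness 24
J6: 70→74, due 48, tardiness 26
Sum = 0+0+9+28+0+24+26 = 87.

87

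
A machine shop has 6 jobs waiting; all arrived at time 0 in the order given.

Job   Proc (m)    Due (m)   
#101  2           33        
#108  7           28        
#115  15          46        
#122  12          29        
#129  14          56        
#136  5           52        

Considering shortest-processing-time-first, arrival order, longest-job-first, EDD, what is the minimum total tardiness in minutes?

0

SPT (increasing processing time): #101 #136 #108 #122 #129 #115.
#101: 0→2, due 33, tardiness 0
#136: 2→7, due 52, tardiness 0
#108: 7→14, due 28, tardiness 0
#122: 14→26, due 29, tardiness 0
#129: 26→40, due 56, tardiness 0
#115: 40→55, due 46, tardiness 9
Sum = 0+0+0+0+0+9 = 9.
FIFO (arrival order): #101 #108 #115 #122 #129 #136.
#101: 0→2, due 33, tardiness 0
#108: 2→9, due 28, tardiness 0
#115: 9→24, due 46, tardiness 0
#122: 24→36, due 29, tardiness 7
#129: 36→50, due 56, tardiness 0
#136: 50→55, due 52, tardiness 3
Sum = 0+0+0+7+0+3 = 10.
LPT (decreasing processing time): #115 #129 #122 #108 #136 #101.
#115: 0→15, due 46, tardiness 0
#129: 15→29, due 56, tardiness 0
#122: 29→41, due 29, tardiness 12
#108: 41→48, due 28, tardiness 20
#136: 48→53, due 52, tardiness 1
#101: 53→55, due 33, tardiness 22
Sum = 0+0+12+20+1+22 = 55.
EDD (increasing due date): #108 #122 #101 #115 #136 #129.
#108: 0→7, due 28, tardiness 0
#122: 7→19, due 29, tardiness 0
#101: 19→21, due 33, tardiness 0
#115: 21→36, due 46, tardiness 0
#136: 36→41, due 52, tardiness 0
#129: 41→55, due 56, tardiness 0
Sum = 0+0+0+0+0+0 = 0.
SPT 9, FIFO 10, LPT 55, EDD 0 → minimum 0.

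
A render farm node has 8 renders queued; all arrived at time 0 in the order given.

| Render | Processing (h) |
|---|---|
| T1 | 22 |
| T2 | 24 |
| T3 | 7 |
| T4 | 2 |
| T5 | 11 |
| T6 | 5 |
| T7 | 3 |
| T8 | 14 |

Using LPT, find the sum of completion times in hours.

536

LPT (decreasing processing time): T2 T1 T8 T5 T3 T6 T7 T4.
T2: 0→24
T1: 24→46
T8: 46→60
T5: 60→71
T3: 71→78
T6: 78→83
T7: 83→86
T4: 86→88
Sum = 24+46+60+71+78+83+86+88 = 536.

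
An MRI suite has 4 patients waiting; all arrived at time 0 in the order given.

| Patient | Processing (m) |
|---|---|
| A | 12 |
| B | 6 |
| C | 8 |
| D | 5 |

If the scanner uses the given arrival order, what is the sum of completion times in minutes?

FIFO (arrival order): A B C D.
A: 0→12
B: 12→18
C: 18→26
D: 26→31
Sum = 12+18+26+31 = 87.

87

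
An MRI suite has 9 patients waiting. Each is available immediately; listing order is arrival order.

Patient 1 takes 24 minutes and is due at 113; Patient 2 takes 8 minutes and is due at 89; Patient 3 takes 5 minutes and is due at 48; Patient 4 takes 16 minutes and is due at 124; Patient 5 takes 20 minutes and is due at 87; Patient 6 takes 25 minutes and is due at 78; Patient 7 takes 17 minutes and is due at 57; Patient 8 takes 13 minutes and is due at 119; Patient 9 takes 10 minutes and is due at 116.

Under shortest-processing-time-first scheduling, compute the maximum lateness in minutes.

SPT (increasing processing time): Patient 3 Patient 2 Patient 9 Patient 8 Patient 4 Patient 7 Patient 5 Patient 1 Patient 6.
Patient 3: 0→5, due 48, lateness -43
Patient 2: 5→13, due 89, lateness -76
Patient 9: 13→23, due 116, lateness -93
Patient 8: 23→36, due 119, lateness -83
Patient 4: 36→52, due 124, lateness -72
Patient 7: 52→69, due 57, lateness 12
Patient 5: 69→89, due 87, lateness 2
Patient 1: 89→113, due 113, lateness 0
Patient 6: 113→138, due 78, lateness 60
Maximum = 60.

60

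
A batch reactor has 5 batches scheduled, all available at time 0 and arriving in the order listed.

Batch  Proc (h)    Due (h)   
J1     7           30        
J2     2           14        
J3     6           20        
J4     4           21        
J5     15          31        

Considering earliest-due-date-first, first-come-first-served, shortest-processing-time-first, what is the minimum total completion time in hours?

EDD (increasing due date): J2 J3 J4 J1 J5.
J2: 0→2
J3: 2→8
J4: 8→12
J1: 12→19
J5: 19→34
Sum = 2+8+12+19+34 = 75.
FIFO (arrival order): J1 J2 J3 J4 J5.
J1: 0→7
J2: 7→9
J3: 9→15
J4: 15→19
J5: 19→34
Sum = 7+9+15+19+34 = 84.
SPT (increasing processing time): J2 J4 J3 J1 J5.
J2: 0→2
J4: 2→6
J3: 6→12
J1: 12→19
J5: 19→34
Sum = 2+6+12+19+34 = 73.
EDD 75, FIFO 84, SPT 73 → minimum 73.

73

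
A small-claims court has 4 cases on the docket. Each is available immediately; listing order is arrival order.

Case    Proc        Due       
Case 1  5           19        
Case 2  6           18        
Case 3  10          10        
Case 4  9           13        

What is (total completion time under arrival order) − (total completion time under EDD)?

FIFO (arrival order): Case 1 Case 2 Case 3 Case 4.
Case 1: 0→5
Case 2: 5→11
Case 3: 11→21
Case 4: 21→30
Sum = 5+11+21+30 = 67.
EDD (increasing due date): Case 3 Case 4 Case 2 Case 1.
Case 3: 0→10
Case 4: 10→19
Case 2: 19→25
Case 1: 25→30
Sum = 10+19+25+30 = 84.
Difference = 67 − 84 = -17.

-17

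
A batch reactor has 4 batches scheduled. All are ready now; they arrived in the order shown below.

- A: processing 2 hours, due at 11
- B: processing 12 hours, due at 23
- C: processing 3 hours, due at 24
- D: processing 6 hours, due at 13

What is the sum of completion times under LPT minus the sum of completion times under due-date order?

LPT (decreasing processing time): B D C A.
B: 0→12
D: 12→18
C: 18→21
A: 21→23
Sum = 12+18+21+23 = 74.
EDD (increasing due date): A D B C.
A: 0→2
D: 2→8
B: 8→20
C: 20→23
Sum = 2+8+20+23 = 53.
Difference = 74 − 53 = 21.

21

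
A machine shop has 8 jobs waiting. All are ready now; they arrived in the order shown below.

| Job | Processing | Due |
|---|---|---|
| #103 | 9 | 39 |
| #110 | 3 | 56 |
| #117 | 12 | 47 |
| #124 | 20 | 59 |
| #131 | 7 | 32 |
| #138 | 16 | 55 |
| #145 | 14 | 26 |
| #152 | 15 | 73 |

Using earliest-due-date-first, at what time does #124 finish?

81

EDD (increasing due date): #145 #131 #103 #117 #138 #110 #124 #152.
#145: 0→14
#131: 14→21
#103: 21→30
#117: 30→42
#138: 42→58
#110: 58→61
#124: 61→81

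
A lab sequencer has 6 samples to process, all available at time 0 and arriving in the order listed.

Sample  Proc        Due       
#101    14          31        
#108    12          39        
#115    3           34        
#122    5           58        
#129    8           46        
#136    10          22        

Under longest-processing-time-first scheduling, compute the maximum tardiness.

18

LPT (decreasing processing time): #101 #108 #136 #129 #122 #115.
#101: 0→14, due 31, tardiness 0
#108: 14→26, due 39, tardiness 0
#136: 26→36, due 22, tardiness 14
#129: 36→44, due 46, tardiness 0
#122: 44→49, due 58, tardiness 0
#115: 49→52, due 34, tardiness 18
Maximum = 18.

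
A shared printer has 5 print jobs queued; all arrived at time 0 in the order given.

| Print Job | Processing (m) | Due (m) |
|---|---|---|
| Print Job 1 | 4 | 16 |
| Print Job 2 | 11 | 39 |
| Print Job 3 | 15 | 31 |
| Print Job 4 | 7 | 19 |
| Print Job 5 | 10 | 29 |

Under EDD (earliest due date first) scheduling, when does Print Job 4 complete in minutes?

EDD (increasing due date): Print Job 1 Print Job 4 Print Job 5 Print Job 3 Print Job 2.
Print Job 1: 0→4
Print Job 4: 4→11

11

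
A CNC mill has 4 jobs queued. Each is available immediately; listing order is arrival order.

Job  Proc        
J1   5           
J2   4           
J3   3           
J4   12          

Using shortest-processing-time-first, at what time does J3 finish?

3

SPT (increasing processing time): J3 J2 J1 J4.
J3: 0→3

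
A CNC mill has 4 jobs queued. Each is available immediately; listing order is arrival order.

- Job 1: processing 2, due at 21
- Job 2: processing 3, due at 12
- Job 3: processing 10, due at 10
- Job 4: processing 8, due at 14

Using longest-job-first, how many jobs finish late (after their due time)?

3

LPT (decreasing processing time): Job 3 Job 4 Job 2 Job 1.
Job 3: 0→10, due 10, tardiness 0
Job 4: 10→18, due 14, tardiness 4
Job 2: 18→21, due 12, tardiness 9
Job 1: 21→23, due 21, tardiness 2
Late jobs: 3.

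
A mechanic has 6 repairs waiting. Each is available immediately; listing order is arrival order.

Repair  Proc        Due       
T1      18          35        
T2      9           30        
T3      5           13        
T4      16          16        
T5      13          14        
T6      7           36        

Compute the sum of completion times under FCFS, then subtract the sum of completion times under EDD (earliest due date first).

FIFO (arrival order): T1 T2 T3 T4 T5 T6.
T1: 0→18
T2: 18→27
T3: 27→32
T4: 32→48
T5: 48→61
T6: 61→68
Sum = 18+27+32+48+61+68 = 254.
EDD (increasing due date): T3 T5 T4 T2 T1 T6.
T3: 0→5
T5: 5→18
T4: 18→34
T2: 34→43
T1: 43→61
T6: 61→68
Sum = 5+18+34+43+61+68 = 229.
Difference = 254 − 229 = 25.

25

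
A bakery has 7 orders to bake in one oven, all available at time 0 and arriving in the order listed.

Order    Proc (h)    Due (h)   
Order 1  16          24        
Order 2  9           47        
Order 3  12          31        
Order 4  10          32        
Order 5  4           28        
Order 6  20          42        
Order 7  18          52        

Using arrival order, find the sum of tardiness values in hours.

FIFO (arrival order): Order 1 Order 2 Order 3 Order 4 Order 5 Order 6 Order 7.
Order 1: 0→16, due 24, tardiness 0
Order 2: 16→25, due 47, tardiness 0
Order 3: 25→37, due 31, tardiness 6
Order 4: 37→47, due 32, tardiness 15
Order 5: 47→51, due 28, tardiness 23
Order 6: 51→71, due 42, tardiness 29
Order 7: 71→89, due 52, tardiness 37
Sum = 0+0+6+15+23+29+37 = 110.

110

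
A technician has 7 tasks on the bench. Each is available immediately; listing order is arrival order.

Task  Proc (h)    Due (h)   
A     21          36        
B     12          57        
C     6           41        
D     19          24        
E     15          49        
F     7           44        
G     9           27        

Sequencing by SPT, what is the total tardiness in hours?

SPT (increasing processing time): C F G B E D A.
C: 0→6, due 41, tardiness 0
F: 6→13, due 44, tardiness 0
G: 13→22, due 27, tardiness 0
B: 22→34, due 57, tardiness 0
E: 34→49, due 49, tardiness 0
D: 49→68, due 24, tardiness 44
A: 68→89, due 36, tardiness 53
Sum = 0+0+0+0+0+44+53 = 97.

97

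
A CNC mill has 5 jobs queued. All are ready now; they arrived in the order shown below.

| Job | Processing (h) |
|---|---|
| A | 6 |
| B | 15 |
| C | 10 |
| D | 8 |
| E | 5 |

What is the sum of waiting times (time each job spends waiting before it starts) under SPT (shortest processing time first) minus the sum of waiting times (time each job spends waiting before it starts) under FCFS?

SPT (increasing processing time): E A D C B.
E: waits 0, runs 0→5
A: waits 5, runs 5→11
D: waits 11, runs 11→19
C: waits 19, runs 19→29
B: waits 29, runs 29→44
Sum = 0+5+11+19+29 = 64.
FIFO (arrival order): A B C D E.
A: waits 0, runs 0→6
B: waits 6, runs 6→21
C: waits 21, runs 21→31
D: waits 31, runs 31→39
E: waits 39, runs 39→44
Sum = 0+6+21+31+39 = 97.
Difference = 64 − 97 = -33.

-33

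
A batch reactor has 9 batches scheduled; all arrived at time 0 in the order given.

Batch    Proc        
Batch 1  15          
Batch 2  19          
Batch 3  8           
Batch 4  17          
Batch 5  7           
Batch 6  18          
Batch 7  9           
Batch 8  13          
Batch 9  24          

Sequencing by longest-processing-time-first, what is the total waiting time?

LPT (decreasing processing time): Batch 9 Batch 2 Batch 6 Batch 4 Batch 1 Batch 8 Batch 7 Batch 3 Batch 5.
Batch 9: waits 0, runs 0→24
Batch 2: waits 24, runs 24→43
Batch 6: waits 43, runs 43→61
Batch 4: waits 61, runs 61→78
Batch 1: waits 78, runs 78→93
Batch 8: waits 93, runs 93→106
Batch 7: waits 106, runs 106→115
Batch 3: waits 115, runs 115→123
Batch 5: waits 123, runs 123→130
Sum = 0+24+43+61+78+93+106+115+123 = 643.

643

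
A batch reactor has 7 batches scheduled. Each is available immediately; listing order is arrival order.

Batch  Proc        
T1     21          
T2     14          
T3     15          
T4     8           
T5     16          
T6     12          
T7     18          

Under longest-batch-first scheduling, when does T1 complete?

21

LPT (decreasing processing time): T1 T7 T5 T3 T2 T6 T4.
T1: 0→21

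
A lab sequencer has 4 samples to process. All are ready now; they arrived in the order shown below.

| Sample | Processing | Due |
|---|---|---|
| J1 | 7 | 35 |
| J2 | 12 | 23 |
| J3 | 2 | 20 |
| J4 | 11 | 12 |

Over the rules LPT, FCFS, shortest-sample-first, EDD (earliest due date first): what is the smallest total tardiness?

2

LPT (decreasing processing time): J2 J4 J1 J3.
J2: 0→12, due 23, tardiness 0
J4: 12→23, due 12, tardiness 11
J1: 23→30, due 35, tardiness 0
J3: 30→32, due 20, tardiness 12
Sum = 0+11+0+12 = 23.
FIFO (arrival order): J1 J2 J3 J4.
J1: 0→7, due 35, tardiness 0
J2: 7→19, due 23, tardiness 0
J3: 19→21, due 20, tardiness 1
J4: 21→32, due 12, tardiness 20
Sum = 0+0+1+20 = 21.
SPT (increasing processing time): J3 J1 J4 J2.
J3: 0→2, due 20, tardiness 0
J1: 2→9, due 35, tardiness 0
J4: 9→20, due 12, tardiness 8
J2: 20→32, due 23, tardiness 9
Sum = 0+0+8+9 = 17.
EDD (increasing due date): J4 J3 J2 J1.
J4: 0→11, due 12, tardiness 0
J3: 11→13, due 20, tardiness 0
J2: 13→25, due 23, tardiness 2
J1: 25→32, due 35, tardiness 0
Sum = 0+0+2+0 = 2.
LPT 23, FIFO 21, SPT 17, EDD 2 → minimum 2.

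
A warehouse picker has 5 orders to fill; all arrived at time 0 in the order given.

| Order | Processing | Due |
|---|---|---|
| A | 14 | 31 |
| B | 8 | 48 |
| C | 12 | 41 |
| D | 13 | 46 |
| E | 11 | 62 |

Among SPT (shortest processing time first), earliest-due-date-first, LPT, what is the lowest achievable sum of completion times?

160

SPT (increasing processing time): B E C D A.
B: 0→8
E: 8→19
C: 19→31
D: 31→44
A: 44→58
Sum = 8+19+31+44+58 = 160.
EDD (increasing due date): A C D B E.
A: 0→14
C: 14→26
D: 26→39
B: 39→47
E: 47→58
Sum = 14+26+39+47+58 = 184.
LPT (decreasing processing time): A D C E B.
A: 0→14
D: 14→27
C: 27→39
E: 39→50
B: 50→58
Sum = 14+27+39+50+58 = 188.
SPT 160, EDD 184, LPT 188 → minimum 160.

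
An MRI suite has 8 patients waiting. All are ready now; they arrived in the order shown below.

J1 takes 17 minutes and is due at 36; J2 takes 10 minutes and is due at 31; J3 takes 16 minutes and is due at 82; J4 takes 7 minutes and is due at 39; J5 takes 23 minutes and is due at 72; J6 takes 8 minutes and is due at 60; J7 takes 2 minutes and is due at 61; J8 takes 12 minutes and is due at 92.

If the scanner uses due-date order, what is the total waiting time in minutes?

307

EDD (increasing due date): J2 J1 J4 J6 J7 J5 J3 J8.
J2: waits 0, runs 0→10
J1: waits 10, runs 10→27
J4: waits 27, runs 27→34
J6: waits 34, runs 34→42
J7: waits 42, runs 42→44
J5: waits 44, runs 44→67
J3: waits 67, runs 67→83
J8: waits 83, runs 83→95
Sum = 0+10+27+34+42+44+67+83 = 307.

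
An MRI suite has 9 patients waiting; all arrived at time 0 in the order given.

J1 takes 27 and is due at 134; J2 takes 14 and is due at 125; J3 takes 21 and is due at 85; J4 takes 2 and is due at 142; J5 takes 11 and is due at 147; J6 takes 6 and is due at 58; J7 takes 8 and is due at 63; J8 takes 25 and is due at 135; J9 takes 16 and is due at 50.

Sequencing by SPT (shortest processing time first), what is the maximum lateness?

7

SPT (increasing processing time): J4 J6 J7 J5 J2 J9 J3 J8 J1.
J4: 0→2, due 142, lateness -140
J6: 2→8, due 58, lateness -50
J7: 8→16, due 63, lateness -47
J5: 16→27, due 147, lateness -120
J2: 27→41, due 125, lateness -84
J9: 41→57, due 50, lateness 7
J3: 57→78, due 85, lateness -7
J8: 78→103, due 135, lateness -32
J1: 103→130, due 134, lateness -4
Maximum = 7.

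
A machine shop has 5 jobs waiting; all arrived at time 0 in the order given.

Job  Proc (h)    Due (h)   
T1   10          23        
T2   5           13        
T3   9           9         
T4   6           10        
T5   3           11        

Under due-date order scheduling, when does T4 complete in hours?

15

EDD (increasing due date): T3 T4 T5 T2 T1.
T3: 0→9
T4: 9→15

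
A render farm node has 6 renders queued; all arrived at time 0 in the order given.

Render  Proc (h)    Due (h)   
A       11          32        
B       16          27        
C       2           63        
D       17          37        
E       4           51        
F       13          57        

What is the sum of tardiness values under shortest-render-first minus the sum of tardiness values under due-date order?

SPT (increasing processing time): C E A F B D.
C: 0→2, due 63, tardiness 0
E: 2→6, due 51, tardiness 0
A: 6→17, due 32, tardiness 0
F: 17→30, due 57, tardiness 0
B: 30→46, due 27, tardiness 19
D: 46→63, due 37, tardiness 26
Sum = 0+0+0+0+19+26 = 45.
EDD (increasing due date): B A D E F C.
B: 0→16, due 27, tardiness 0
A: 16→27, due 32, tardiness 0
D: 27→44, due 37, tardiness 7
E: 44→48, due 51, tardiness 0
F: 48→61, due 57, tardiness 4
C: 61→63, due 63, tardiness 0
Sum = 0+0+7+0+4+0 = 11.
Difference = 45 − 11 = 34.

34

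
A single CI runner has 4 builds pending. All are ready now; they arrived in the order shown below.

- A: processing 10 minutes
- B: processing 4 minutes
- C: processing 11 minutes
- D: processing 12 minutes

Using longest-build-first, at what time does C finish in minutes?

LPT (decreasing processing time): D C A B.
D: 0→12
C: 12→23

23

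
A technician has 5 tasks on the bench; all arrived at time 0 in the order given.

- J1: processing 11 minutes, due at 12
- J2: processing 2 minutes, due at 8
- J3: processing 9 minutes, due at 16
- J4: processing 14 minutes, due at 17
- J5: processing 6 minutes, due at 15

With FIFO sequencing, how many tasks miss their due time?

FIFO (arrival order): J1 J2 J3 J4 J5.
J1: 0→11, due 12, tardiness 0
J2: 11→13, due 8, tardiness 5
J3: 13→22, due 16, tardiness 6
J4: 22→36, due 17, tardiness 19
J5: 36→42, due 15, tardiness 27
Late tasks: 4.

4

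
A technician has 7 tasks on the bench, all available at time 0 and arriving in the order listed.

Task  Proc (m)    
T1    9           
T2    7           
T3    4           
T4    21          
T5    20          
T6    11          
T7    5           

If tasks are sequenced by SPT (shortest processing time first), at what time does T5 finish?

SPT (increasing processing time): T3 T7 T2 T1 T6 T5 T4.
T3: 0→4
T7: 4→9
T2: 9→16
T1: 16→25
T6: 25→36
T5: 36→56

56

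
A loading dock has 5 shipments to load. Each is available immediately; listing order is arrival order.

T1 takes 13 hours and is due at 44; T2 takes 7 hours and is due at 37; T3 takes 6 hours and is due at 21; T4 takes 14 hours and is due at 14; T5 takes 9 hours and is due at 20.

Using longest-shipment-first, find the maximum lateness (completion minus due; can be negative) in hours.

LPT (decreasing processing time): T4 T1 T5 T2 T3.
T4: 0→14, due 14, lateness 0
T1: 14→27, due 44, lateness -17
T5: 27→36, due 20, lateness 16
T2: 36→43, due 37, lateness 6
T3: 43→49, due 21, lateness 28
Maximum = 28.

28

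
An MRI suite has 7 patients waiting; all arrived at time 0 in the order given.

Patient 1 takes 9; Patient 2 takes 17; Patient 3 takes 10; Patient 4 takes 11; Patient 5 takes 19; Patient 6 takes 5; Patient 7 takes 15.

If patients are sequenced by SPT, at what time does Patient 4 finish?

35

SPT (increasing processing time): Patient 6 Patient 1 Patient 3 Patient 4 Patient 7 Patient 2 Patient 5.
Patient 6: 0→5
Patient 1: 5→14
Patient 3: 14→24
Patient 4: 24→35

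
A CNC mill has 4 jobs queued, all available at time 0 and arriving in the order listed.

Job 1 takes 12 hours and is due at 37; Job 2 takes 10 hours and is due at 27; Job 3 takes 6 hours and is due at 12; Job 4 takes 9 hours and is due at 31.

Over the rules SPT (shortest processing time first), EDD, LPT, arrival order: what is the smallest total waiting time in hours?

SPT (increasing processing time): Job 3 Job 4 Job 2 Job 1.
Job 3: waits 0, runs 0→6
Job 4: waits 6, runs 6→15
Job 2: waits 15, runs 15→25
Job 1: waits 25, runs 25→37
Sum = 0+6+15+25 = 46.
EDD (increasing due date): Job 3 Job 2 Job 4 Job 1.
Job 3: waits 0, runs 0→6
Job 2: waits 6, runs 6→16
Job 4: waits 16, runs 16→25
Job 1: waits 25, runs 25→37
Sum = 0+6+16+25 = 47.
LPT (decreasing processing time): Job 1 Job 2 Job 4 Job 3.
Job 1: waits 0, runs 0→12
Job 2: waits 12, runs 12→22
Job 4: waits 22, runs 22→31
Job 3: waits 31, runs 31→37
Sum = 0+12+22+31 = 65.
FIFO (arrival order): Job 1 Job 2 Job 3 Job 4.
Job 1: waits 0, runs 0→12
Job 2: waits 12, runs 12→22
Job 3: waits 22, runs 22→28
Job 4: waits 28, runs 28→37
Sum = 0+12+22+28 = 62.
SPT 46, EDD 47, LPT 65, FIFO 62 → minimum 46.

46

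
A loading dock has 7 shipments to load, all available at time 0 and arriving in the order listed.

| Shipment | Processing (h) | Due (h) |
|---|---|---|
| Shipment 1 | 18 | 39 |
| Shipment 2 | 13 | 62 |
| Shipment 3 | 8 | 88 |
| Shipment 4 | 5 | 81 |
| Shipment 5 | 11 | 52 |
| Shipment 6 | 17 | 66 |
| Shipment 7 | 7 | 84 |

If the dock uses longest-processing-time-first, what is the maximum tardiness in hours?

LPT (decreasing processing time): Shipment 1 Shipment 6 Shipment 2 Shipment 5 Shipment 3 Shipment 7 Shipment 4.
Shipment 1: 0→18, due 39, tardiness 0
Shipment 6: 18→35, due 66, tardiness 0
Shipment 2: 35→48, due 62, tardiness 0
Shipment 5: 48→59, due 52, tardiness 7
Shipment 3: 59→67, due 88, tardiness 0
Shipment 7: 67→74, due 84, tardiness 0
Shipment 4: 74→79, due 81, tardiness 0
Maximum = 7.

7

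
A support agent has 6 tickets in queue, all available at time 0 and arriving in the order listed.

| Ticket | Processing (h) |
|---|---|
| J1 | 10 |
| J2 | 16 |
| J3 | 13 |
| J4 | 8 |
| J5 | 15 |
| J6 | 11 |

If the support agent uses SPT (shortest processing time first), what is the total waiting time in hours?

154

SPT (increasing processing time): J4 J1 J6 J3 J5 J2.
J4: waits 0, runs 0→8
J1: waits 8, runs 8→18
J6: waits 18, runs 18→29
J3: waits 29, runs 29→42
J5: waits 42, runs 42→57
J2: waits 57, runs 57→73
Sum = 0+8+18+29+42+57 = 154.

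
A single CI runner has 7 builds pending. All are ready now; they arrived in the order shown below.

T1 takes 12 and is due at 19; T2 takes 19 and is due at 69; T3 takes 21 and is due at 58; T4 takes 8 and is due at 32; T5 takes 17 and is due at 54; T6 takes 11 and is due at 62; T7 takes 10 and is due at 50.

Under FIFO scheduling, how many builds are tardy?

FIFO (arrival order): T1 T2 T3 T4 T5 T6 T7.
T1: 0→12, due 19, tardiness 0
T2: 12→31, due 69, tardiness 0
T3: 31→52, due 58, tardiness 0
T4: 52→60, due 32, tardiness 28
T5: 60→77, due 54, tardiness 23
T6: 77→88, due 62, tardiness 26
T7: 88→98, due 50, tardiness 48
Late builds: 4.

4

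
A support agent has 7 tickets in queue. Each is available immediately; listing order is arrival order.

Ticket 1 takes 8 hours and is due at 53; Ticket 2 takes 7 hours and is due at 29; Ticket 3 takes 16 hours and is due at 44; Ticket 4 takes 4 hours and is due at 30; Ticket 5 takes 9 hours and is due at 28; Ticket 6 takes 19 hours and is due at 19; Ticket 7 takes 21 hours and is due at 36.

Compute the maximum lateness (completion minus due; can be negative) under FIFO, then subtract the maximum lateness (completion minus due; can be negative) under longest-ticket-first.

-6

FIFO (arrival order): Ticket 1 Ticket 2 Ticket 3 Ticket 4 Ticket 5 Ticket 6 Ticket 7.
Ticket 1: 0→8, due 53, lateness -45
Ticket 2: 8→15, due 29, lateness -14
Ticket 3: 15→31, due 44, lateness -13
Ticket 4: 31→35, due 30, lateness 5
Ticket 5: 35→44, due 28, lateness 16
Ticket 6: 44→63, due 19, lateness 44
Ticket 7: 63→84, due 36, lateness 48
Maximum = 48.
LPT (decreasing processing time): Ticket 7 Ticket 6 Ticket 3 Ticket 5 Ticket 1 Ticket 2 Ticket 4.
Ticket 7: 0→21, due 36, lateness -15
Ticket 6: 21→40, due 19, lateness 21
Ticket 3: 40→56, due 44, lateness 12
Ticket 5: 56→65, due 28, lateness 37
Ticket 1: 65→73, due 53, lateness 20
Ticket 2: 73→80, due 29, lateness 51
Ticket 4: 80→84, due 30, lateness 54
Maximum = 54.
Difference = 48 − 54 = -6.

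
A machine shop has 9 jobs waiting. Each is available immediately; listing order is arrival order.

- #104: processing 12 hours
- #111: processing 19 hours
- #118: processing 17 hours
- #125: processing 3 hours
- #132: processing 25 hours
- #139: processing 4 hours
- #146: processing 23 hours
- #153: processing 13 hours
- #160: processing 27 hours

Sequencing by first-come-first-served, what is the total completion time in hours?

FIFO (arrival order): #104 #111 #118 #125 #132 #139 #146 #153 #160.
#104: 0→12
#111: 12→31
#118: 31→48
#125: 48→51
#132: 51→76
#139: 76→80
#146: 80→103
#153: 103→116
#160: 116→143
Sum = 12+31+48+51+76+80+103+116+143 = 660.

660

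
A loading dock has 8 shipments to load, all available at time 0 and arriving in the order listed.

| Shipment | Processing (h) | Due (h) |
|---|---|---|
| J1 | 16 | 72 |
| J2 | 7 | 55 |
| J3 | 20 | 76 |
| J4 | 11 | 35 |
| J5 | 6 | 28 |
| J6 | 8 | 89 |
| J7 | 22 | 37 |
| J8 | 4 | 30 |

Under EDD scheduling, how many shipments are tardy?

3

EDD (increasing due date): J5 J8 J4 J7 J2 J1 J3 J6.
J5: 0→6, due 28, tardiness 0
J8: 6→10, due 30, tardiness 0
J4: 10→21, due 35, tardiness 0
J7: 21→43, due 37, tardiness 6
J2: 43→50, due 55, tardiness 0
J1: 50→66, due 72, tardiness 0
J3: 66→86, due 76, tardiness 10
J6: 86→94, due 89, tardiness 5
Late shipments: 3.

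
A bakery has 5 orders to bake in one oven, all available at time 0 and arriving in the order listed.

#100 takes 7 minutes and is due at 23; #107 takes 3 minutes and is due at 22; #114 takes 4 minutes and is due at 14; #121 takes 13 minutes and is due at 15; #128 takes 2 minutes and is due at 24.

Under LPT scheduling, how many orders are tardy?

LPT (decreasing processing time): #121 #100 #114 #107 #128.
#121: 0→13, due 15, tardiness 0
#100: 13→20, due 23, tardiness 0
#114: 20→24, due 14, tardiness 10
#107: 24→27, due 22, tardiness 5
#128: 27→29, due 24, tardiness 5
Late orders: 3.

3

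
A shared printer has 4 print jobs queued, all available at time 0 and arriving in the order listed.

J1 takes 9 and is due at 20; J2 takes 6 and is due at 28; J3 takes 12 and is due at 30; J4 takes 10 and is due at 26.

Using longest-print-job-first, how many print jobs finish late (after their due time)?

2

LPT (decreasing processing time): J3 J4 J1 J2.
J3: 0→12, due 30, tardiness 0
J4: 12→22, due 26, tardiness 0
J1: 22→31, due 20, tardiness 11
J2: 31→37, due 28, tardiness 9
Late print jobs: 2.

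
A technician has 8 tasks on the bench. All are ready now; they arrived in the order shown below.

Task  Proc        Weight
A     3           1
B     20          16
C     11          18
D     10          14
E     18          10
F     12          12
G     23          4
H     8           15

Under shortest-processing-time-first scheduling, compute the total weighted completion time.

SPT (increasing processing time): A H D C F E B G.
A: finishes 3, weight 1, w·C = 3
H: finishes 11, weight 15, w·C = 165
D: finishes 21, weight 14, w·C = 294
C: finishes 32, weight 18, w·C = 576
F: finishes 44, weight 12, w·C = 528
E: finishes 62, weight 10, w·C = 620
B: finishes 82, weight 16, w·C = 1312
G: finishes 105, weight 4, w·C = 420
Sum = 3+165+294+576+528+620+1312+420 = 3918.

3918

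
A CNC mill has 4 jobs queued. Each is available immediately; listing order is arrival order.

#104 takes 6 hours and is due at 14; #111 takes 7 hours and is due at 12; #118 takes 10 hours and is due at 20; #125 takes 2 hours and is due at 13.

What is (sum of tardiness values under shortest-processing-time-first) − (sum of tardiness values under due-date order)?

SPT (increasing processing time): #125 #104 #111 #118.
#125: 0→2, due 13, tardiness 0
#104: 2→8, due 14, tardiness 0
#111: 8→15, due 12, tardiness 3
#118: 15→25, due 20, tardiness 5
Sum = 0+0+3+5 = 8.
EDD (increasing due date): #111 #125 #104 #118.
#111: 0→7, due 12, tardiness 0
#125: 7→9, due 13, tardiness 0
#104: 9→15, due 14, tardiness 1
#118: 15→25, due 20, tardiness 5
Sum = 0+0+1+5 = 6.
Difference = 8 − 6 = 2.

2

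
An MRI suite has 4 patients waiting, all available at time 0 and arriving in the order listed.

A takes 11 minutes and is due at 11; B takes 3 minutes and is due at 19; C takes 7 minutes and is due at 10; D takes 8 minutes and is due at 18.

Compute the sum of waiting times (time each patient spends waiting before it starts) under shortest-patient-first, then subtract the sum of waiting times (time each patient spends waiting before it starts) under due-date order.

SPT (increasing processing time): B C D A.
B: waits 0, runs 0→3
C: waits 3, runs 3→10
D: waits 10, runs 10→18
A: waits 18, runs 18→29
Sum = 0+3+10+18 = 31.
EDD (increasing due date): C A D B.
C: waits 0, runs 0→7
A: waits 7, runs 7→18
D: waits 18, runs 18→26
B: waits 26, runs 26→29
Sum = 0+7+18+26 = 51.
Difference = 31 − 51 = -20.

-20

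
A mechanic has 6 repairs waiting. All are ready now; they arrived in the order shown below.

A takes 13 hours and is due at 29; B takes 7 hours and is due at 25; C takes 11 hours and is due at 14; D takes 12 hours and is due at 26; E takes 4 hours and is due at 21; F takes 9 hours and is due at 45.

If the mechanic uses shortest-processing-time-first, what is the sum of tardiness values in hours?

SPT (increasing processing time): E B F C D A.
E: 0→4, due 21, tardiness 0
B: 4→11, due 25, tardiness 0
F: 11→20, due 45, tardiness 0
C: 20→31, due 14, tardiness 17
D: 31→43, due 26, tardiness 17
A: 43→56, due 29, tardiness 27
Sum = 0+0+0+17+17+27 = 61.

61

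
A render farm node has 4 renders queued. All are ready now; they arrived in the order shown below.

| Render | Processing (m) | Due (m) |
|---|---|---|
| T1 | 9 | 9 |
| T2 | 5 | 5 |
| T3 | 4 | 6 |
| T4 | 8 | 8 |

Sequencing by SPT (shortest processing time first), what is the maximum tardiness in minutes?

SPT (increasing processing time): T3 T2 T4 T1.
T3: 0→4, due 6, tardiness 0
T2: 4→9, due 5, tardiness 4
T4: 9→17, due 8, tardiness 9
T1: 17→26, due 9, tardiness 17
Maximum = 17.

17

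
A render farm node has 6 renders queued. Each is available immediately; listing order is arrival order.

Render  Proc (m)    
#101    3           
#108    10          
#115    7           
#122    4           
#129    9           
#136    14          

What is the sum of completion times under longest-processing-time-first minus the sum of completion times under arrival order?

62

LPT (decreasing processing time): #136 #108 #129 #115 #122 #101.
#136: 0→14
#108: 14→24
#129: 24→33
#115: 33→40
#122: 40→44
#101: 44→47
Sum = 14+24+33+40+44+47 = 202.
FIFO (arrival order): #101 #108 #115 #122 #129 #136.
#101: 0→3
#108: 3→13
#115: 13→20
#122: 20→24
#129: 24→33
#136: 33→47
Sum = 3+13+20+24+33+47 = 140.
Difference = 202 − 140 = 62.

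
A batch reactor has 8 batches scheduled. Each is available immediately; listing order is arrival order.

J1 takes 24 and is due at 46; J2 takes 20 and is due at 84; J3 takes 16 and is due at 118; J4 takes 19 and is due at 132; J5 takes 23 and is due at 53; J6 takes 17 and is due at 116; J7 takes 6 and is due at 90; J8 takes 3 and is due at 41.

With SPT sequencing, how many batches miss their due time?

2

SPT (increasing processing time): J8 J7 J3 J6 J4 J2 J5 J1.
J8: 0→3, due 41, tardiness 0
J7: 3→9, due 90, tardiness 0
J3: 9→25, due 118, tardiness 0
J6: 25→42, due 116, tardiness 0
J4: 42→61, due 132, tardiness 0
J2: 61→81, due 84, tardiness 0
J5: 81→104, due 53, tardiness 51
J1: 104→128, due 46, tardiness 82
Late batches: 2.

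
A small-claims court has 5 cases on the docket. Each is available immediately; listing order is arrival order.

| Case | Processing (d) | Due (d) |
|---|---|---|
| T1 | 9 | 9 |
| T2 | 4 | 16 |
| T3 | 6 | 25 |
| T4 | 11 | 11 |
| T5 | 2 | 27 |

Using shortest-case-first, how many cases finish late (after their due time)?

SPT (increasing processing time): T5 T2 T3 T1 T4.
T5: 0→2, due 27, tardiness 0
T2: 2→6, due 16, tardiness 0
T3: 6→12, due 25, tardiness 0
T1: 12→21, due 9, tardiness 12
T4: 21→32, due 11, tardiness 21
Late cases: 2.

2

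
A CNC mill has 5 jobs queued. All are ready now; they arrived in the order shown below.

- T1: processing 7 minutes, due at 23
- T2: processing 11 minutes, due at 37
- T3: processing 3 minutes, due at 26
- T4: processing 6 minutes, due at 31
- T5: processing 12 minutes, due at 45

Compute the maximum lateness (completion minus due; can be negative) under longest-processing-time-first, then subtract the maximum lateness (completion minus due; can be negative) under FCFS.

17

LPT (decreasing processing time): T5 T2 T1 T4 T3.
T5: 0→12, due 45, lateness -33
T2: 12→23, due 37, lateness -14
T1: 23→30, due 23, lateness 7
T4: 30→36, due 31, lateness 5
T3: 36→39, due 26, lateness 13
Maximum = 13.
FIFO (arrival order): T1 T2 T3 T4 T5.
T1: 0→7, due 23, lateness -16
T2: 7→18, due 37, lateness -19
T3: 18→21, due 26, lateness -5
T4: 21→27, due 31, lateness -4
T5: 27→39, due 45, lateness -6
Maximum = -4.
Difference = 13 − -4 = 17.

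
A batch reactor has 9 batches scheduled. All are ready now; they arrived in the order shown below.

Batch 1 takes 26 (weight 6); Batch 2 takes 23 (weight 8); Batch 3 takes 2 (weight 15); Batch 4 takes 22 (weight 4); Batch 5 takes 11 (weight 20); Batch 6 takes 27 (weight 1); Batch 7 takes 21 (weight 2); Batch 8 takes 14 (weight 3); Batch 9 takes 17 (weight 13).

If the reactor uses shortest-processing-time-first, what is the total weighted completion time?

SPT (increasing processing time): Batch 3 Batch 5 Batch 8 Batch 9 Batch 7 Batch 4 Batch 2 Batch 1 Batch 6.
Batch 3: finishes 2, weight 15, w·C = 30
Batch 5: finishes 13, weight 20, w·C = 260
Batch 8: finishes 27, weight 3, w·C = 81
Batch 9: finishes 44, weight 13, w·C = 572
Batch 7: finishes 65, weight 2, w·C = 130
Batch 4: finishes 87, weight 4, w·C = 348
Batch 2: finishes 110, weight 8, w·C = 880
Batch 1: finishes 136, weight 6, w·C = 816
Batch 6: finishes 163, weight 1, w·C = 163
Sum = 30+260+81+572+130+348+880+816+163 = 3280.

3280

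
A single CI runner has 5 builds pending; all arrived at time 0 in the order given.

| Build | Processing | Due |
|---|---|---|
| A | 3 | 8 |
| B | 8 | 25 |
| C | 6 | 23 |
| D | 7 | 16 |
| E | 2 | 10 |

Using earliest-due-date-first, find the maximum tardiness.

1

EDD (increasing due date): A E D C B.
A: 0→3, due 8, tardiness 0
E: 3→5, due 10, tardiness 0
D: 5→12, due 16, tardiness 0
C: 12→18, due 23, tardiness 0
B: 18→26, due 25, tardiness 1
Maximum = 1.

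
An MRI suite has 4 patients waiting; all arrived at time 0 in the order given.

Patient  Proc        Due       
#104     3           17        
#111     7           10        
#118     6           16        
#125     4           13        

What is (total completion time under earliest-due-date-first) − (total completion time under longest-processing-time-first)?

EDD (increasing due date): #111 #125 #118 #104.
#111: 0→7
#125: 7→11
#118: 11→17
#104: 17→20
Sum = 7+11+17+20 = 55.
LPT (decreasing processing time): #111 #118 #125 #104.
#111: 0→7
#118: 7→13
#125: 13→17
#104: 17→20
Sum = 7+13+17+20 = 57.
Difference = 55 − 57 = -2.

-2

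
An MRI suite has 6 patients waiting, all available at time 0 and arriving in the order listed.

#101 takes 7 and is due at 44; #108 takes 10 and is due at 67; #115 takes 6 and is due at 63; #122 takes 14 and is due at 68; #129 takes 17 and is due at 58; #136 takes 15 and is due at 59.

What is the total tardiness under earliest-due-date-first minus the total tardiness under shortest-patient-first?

EDD (increasing due date): #101 #129 #136 #115 #108 #122.
#101: 0→7, due 44, tardiness 0
#129: 7→24, due 58, tardiness 0
#136: 24→39, due 59, tardiness 0
#115: 39→45, due 63, tardiness 0
#108: 45→55, due 67, tardiness 0
#122: 55→69, due 68, tardiness 1
Sum = 0+0+0+0+0+1 = 1.
SPT (increasing processing time): #115 #101 #108 #122 #136 #129.
#115: 0→6, due 63, tardiness 0
#101: 6→13, due 44, tardiness 0
#108: 13→23, due 67, tardiness 0
#122: 23→37, due 68, tardiness 0
#136: 37→52, due 59, tardiness 0
#129: 52→69, due 58, tardiness 11
Sum = 0+0+0+0+0+11 = 11.
Difference = 1 − 11 = -10.

-10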